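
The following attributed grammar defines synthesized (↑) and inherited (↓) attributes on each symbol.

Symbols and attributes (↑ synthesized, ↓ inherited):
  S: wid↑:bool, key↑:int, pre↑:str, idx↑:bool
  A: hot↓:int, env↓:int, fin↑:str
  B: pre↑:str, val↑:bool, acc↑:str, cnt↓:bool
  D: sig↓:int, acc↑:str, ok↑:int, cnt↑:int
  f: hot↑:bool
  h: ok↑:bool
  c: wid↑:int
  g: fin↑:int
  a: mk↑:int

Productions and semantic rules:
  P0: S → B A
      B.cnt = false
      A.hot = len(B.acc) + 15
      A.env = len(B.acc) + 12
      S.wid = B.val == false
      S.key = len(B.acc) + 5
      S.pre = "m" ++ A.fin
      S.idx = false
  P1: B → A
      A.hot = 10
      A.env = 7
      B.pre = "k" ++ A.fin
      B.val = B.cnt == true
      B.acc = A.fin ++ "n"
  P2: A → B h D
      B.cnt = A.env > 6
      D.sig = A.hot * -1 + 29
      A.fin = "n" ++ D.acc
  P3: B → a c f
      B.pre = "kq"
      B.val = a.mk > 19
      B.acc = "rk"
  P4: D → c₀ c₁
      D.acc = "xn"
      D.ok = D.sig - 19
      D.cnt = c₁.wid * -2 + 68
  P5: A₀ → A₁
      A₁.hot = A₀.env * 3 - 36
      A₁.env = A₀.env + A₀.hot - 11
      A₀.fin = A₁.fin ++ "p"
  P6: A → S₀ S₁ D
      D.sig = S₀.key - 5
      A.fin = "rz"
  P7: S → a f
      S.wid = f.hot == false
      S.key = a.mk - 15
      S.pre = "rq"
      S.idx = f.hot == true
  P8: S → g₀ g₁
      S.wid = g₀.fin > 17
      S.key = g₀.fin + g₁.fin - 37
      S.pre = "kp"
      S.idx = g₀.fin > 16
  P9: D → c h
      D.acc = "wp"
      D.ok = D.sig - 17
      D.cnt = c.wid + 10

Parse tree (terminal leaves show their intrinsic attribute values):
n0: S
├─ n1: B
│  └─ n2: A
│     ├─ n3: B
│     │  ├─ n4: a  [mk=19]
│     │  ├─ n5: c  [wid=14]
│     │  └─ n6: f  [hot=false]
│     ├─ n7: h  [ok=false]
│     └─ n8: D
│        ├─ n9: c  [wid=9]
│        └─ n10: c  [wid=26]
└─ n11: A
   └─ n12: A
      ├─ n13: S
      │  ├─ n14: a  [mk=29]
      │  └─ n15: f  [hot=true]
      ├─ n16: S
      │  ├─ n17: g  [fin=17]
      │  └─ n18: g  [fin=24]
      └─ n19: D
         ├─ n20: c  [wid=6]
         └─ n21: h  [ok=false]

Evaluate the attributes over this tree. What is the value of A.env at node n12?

1. n1.cnt = false  [false]
2. n2.hot = 10  [10]
3. n2.env = 7  [7]
4. n3.cnt = true  [A.env > 6]
5. n4.mk = 19  [terminal]
6. n5.wid = 14  [terminal]
7. n6.hot = false  [terminal]
8. n3.pre = "kq"  ["kq"]
9. n3.val = false  [a.mk > 19]
10. n3.acc = "rk"  ["rk"]
11. n7.ok = false  [terminal]
12. n8.sig = 19  [A.hot * -1 + 29]
13. n9.wid = 9  [terminal]
14. n10.wid = 26  [terminal]
15. n8.acc = "xn"  ["xn"]
16. n8.ok = 0  [D.sig - 19]
17. n8.cnt = 16  [c₁.wid * -2 + 68]
18. n2.fin = "nxn"  ["n" ++ D.acc]
19. n1.pre = "knxn"  ["k" ++ A.fin]
20. n1.val = false  [B.cnt == true]
21. n1.acc = "nxnn"  [A.fin ++ "n"]
22. n11.hot = 19  [len(B.acc) + 15]
23. n11.env = 16  [len(B.acc) + 12]
24. n12.hot = 12  [A₀.env * 3 - 36]
25. n12.env = 24  [A₀.env + A₀.hot - 11]
26. n14.mk = 29  [terminal]
27. n15.hot = true  [terminal]
28. n13.wid = false  [f.hot == false]
29. n13.key = 14  [a.mk - 15]
30. n13.pre = "rq"  ["rq"]
31. n13.idx = true  [f.hot == true]
32. n17.fin = 17  [terminal]
33. n18.fin = 24  [terminal]
34. n16.wid = false  [g₀.fin > 17]
35. n16.key = 4  [g₀.fin + g₁.fin - 37]
36. n16.pre = "kp"  ["kp"]
37. n16.idx = true  [g₀.fin > 16]
38. n19.sig = 9  [S₀.key - 5]
39. n20.wid = 6  [terminal]
40. n21.ok = false  [terminal]
41. n19.acc = "wp"  ["wp"]
42. n19.ok = -8  [D.sig - 17]
43. n19.cnt = 16  [c.wid + 10]
44. n12.fin = "rz"  ["rz"]
45. n11.fin = "rzp"  [A₁.fin ++ "p"]
46. n0.wid = true  [B.val == false]
47. n0.key = 9  [len(B.acc) + 5]
48. n0.pre = "mrzp"  ["m" ++ A.fin]
49. n0.idx = false  [false]

24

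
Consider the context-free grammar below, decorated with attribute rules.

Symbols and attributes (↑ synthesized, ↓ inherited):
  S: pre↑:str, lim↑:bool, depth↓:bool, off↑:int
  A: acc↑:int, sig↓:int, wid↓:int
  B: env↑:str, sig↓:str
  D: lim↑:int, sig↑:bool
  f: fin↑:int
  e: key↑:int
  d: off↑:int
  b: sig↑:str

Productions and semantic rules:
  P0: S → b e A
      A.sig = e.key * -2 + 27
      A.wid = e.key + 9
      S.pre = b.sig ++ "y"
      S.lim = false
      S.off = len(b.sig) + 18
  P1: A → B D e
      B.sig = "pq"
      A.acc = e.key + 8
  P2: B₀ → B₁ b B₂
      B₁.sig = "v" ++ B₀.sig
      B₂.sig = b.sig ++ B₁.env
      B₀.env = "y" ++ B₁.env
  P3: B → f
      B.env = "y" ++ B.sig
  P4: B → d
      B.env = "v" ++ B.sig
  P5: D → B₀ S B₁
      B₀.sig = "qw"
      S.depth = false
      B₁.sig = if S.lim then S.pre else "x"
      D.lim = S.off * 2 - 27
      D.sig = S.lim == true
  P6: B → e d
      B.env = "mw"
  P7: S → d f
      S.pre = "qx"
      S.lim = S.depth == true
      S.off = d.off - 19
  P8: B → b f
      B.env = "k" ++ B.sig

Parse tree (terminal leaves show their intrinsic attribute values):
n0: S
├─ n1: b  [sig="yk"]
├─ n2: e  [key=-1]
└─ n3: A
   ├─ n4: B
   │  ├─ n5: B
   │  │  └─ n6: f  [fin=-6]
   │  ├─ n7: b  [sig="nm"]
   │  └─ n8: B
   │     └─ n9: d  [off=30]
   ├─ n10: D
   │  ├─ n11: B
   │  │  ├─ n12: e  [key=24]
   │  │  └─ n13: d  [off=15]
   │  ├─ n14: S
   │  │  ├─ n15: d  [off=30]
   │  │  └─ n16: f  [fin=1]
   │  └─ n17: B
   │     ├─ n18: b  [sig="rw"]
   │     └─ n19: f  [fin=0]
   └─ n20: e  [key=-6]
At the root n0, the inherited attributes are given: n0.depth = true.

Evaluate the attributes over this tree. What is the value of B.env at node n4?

1. n0.depth = true  [given at root]
2. n1.sig = "yk"  [terminal]
3. n2.key = -1  [terminal]
4. n3.sig = 29  [e.key * -2 + 27]
5. n3.wid = 8  [e.key + 9]
6. n4.sig = "pq"  ["pq"]
7. n5.sig = "vpq"  ["v" ++ B₀.sig]
8. n6.fin = -6  [terminal]
9. n5.env = "yvpq"  ["y" ++ B.sig]
10. n7.sig = "nm"  [terminal]
11. n8.sig = "nmyvpq"  [b.sig ++ B₁.env]
12. n9.off = 30  [terminal]
13. n8.env = "vnmyvpq"  ["v" ++ B.sig]
14. n4.env = "yyvpq"  ["y" ++ B₁.env]
15. n11.sig = "qw"  ["qw"]
16. n12.key = 24  [terminal]
17. n13.off = 15  [terminal]
18. n11.env = "mw"  ["mw"]
19. n14.depth = false  [false]
20. n15.off = 30  [terminal]
21. n16.fin = 1  [terminal]
22. n14.pre = "qx"  ["qx"]
23. n14.lim = false  [S.depth == true]
24. n14.off = 11  [d.off - 19]
25. n17.sig = "x"  [if S.lim then S.pre else "x"]
26. n18.sig = "rw"  [terminal]
27. n19.fin = 0  [terminal]
28. n17.env = "kx"  ["k" ++ B.sig]
29. n10.lim = -5  [S.off * 2 - 27]
30. n10.sig = false  [S.lim == true]
31. n20.key = -6  [terminal]
32. n3.acc = 2  [e.key + 8]
33. n0.pre = "yky"  [b.sig ++ "y"]
34. n0.lim = false  [false]
35. n0.off = 20  [len(b.sig) + 18]

"yyvpq"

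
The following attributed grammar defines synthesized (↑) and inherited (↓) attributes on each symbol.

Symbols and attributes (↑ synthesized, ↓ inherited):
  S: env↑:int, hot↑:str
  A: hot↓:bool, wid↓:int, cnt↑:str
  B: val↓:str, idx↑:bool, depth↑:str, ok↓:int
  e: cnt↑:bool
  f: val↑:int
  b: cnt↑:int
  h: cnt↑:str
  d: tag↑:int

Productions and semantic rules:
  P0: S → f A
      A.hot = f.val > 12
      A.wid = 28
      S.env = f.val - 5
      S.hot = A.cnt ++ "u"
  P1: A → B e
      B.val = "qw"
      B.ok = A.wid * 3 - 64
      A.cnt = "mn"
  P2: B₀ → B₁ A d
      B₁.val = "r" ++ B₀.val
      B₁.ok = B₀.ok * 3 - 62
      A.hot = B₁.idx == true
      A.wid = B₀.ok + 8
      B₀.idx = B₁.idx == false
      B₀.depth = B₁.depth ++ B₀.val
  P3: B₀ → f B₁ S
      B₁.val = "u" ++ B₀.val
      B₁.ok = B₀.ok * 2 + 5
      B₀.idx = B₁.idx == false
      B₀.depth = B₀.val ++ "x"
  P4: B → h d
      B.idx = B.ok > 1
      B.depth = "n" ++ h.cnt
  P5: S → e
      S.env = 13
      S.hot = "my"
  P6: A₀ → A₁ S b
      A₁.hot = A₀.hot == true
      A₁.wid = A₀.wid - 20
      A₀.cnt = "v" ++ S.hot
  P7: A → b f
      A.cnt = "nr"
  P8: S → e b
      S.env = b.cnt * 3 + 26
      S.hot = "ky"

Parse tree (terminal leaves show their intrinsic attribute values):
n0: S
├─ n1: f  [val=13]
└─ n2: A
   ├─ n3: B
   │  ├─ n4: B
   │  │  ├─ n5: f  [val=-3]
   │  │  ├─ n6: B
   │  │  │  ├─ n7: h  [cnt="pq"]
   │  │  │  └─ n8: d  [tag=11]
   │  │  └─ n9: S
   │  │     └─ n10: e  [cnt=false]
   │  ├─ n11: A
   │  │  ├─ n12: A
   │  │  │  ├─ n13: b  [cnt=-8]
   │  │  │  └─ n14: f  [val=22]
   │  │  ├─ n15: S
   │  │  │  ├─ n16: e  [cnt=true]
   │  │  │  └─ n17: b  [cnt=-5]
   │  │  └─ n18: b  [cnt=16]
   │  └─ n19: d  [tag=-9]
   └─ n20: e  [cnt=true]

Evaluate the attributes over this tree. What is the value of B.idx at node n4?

1. n1.val = 13  [terminal]
2. n2.hot = true  [f.val > 12]
3. n2.wid = 28  [28]
4. n3.val = "qw"  ["qw"]
5. n3.ok = 20  [A.wid * 3 - 64]
6. n4.val = "rqw"  ["r" ++ B₀.val]
7. n4.ok = -2  [B₀.ok * 3 - 62]
8. n5.val = -3  [terminal]
9. n6.val = "urqw"  ["u" ++ B₀.val]
10. n6.ok = 1  [B₀.ok * 2 + 5]
11. n7.cnt = "pq"  [terminal]
12. n8.tag = 11  [terminal]
13. n6.idx = false  [B.ok > 1]
14. n6.depth = "npq"  ["n" ++ h.cnt]
15. n10.cnt = false  [terminal]
16. n9.env = 13  [13]
17. n9.hot = "my"  ["my"]
18. n4.idx = true  [B₁.idx == false]
19. n4.depth = "rqwx"  [B₀.val ++ "x"]
20. n11.hot = true  [B₁.idx == true]
21. n11.wid = 28  [B₀.ok + 8]
22. n12.hot = true  [A₀.hot == true]
23. n12.wid = 8  [A₀.wid - 20]
24. n13.cnt = -8  [terminal]
25. n14.val = 22  [terminal]
26. n12.cnt = "nr"  ["nr"]
27. n16.cnt = true  [terminal]
28. n17.cnt = -5  [terminal]
29. n15.env = 11  [b.cnt * 3 + 26]
30. n15.hot = "ky"  ["ky"]
31. n18.cnt = 16  [terminal]
32. n11.cnt = "vky"  ["v" ++ S.hot]
33. n19.tag = -9  [terminal]
34. n3.idx = false  [B₁.idx == false]
35. n3.depth = "rqwxqw"  [B₁.depth ++ B₀.val]
36. n20.cnt = true  [terminal]
37. n2.cnt = "mn"  ["mn"]
38. n0.env = 8  [f.val - 5]
39. n0.hot = "mnu"  [A.cnt ++ "u"]

true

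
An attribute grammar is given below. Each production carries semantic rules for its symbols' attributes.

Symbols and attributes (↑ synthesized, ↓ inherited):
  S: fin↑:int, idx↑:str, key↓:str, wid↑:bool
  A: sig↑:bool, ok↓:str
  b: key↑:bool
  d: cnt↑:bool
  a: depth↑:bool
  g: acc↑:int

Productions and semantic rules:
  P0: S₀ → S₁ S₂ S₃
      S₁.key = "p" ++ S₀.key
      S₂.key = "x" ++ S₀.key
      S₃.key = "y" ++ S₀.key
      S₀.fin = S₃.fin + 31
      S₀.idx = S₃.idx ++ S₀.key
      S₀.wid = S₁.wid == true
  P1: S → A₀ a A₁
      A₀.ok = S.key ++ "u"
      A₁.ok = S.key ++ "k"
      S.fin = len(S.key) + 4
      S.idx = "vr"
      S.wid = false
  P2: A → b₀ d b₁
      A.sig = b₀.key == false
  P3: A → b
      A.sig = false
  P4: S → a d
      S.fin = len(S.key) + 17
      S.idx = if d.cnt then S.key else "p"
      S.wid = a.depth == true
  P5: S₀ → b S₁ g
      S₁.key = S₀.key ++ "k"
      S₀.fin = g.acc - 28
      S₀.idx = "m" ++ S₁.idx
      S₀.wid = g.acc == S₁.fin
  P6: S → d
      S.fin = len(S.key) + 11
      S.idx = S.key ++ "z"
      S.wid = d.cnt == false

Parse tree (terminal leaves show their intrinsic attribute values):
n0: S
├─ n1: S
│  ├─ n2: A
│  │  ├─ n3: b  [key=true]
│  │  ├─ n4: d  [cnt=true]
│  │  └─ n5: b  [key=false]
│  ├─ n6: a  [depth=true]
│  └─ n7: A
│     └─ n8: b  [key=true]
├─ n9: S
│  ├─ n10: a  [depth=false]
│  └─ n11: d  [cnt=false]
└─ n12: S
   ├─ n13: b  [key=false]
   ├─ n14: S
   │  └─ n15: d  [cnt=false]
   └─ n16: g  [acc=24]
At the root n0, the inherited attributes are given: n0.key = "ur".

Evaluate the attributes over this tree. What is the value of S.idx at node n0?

"myurkzur"

1. n0.key = "ur"  [given at root]
2. n1.key = "pur"  ["p" ++ S₀.key]
3. n2.ok = "puru"  [S.key ++ "u"]
4. n3.key = true  [terminal]
5. n4.cnt = true  [terminal]
6. n5.key = false  [terminal]
7. n2.sig = false  [b₀.key == false]
8. n6.depth = true  [terminal]
9. n7.ok = "purk"  [S.key ++ "k"]
10. n8.key = true  [terminal]
11. n7.sig = false  [false]
12. n1.fin = 7  [len(S.key) + 4]
13. n1.idx = "vr"  ["vr"]
14. n1.wid = false  [false]
15. n9.key = "xur"  ["x" ++ S₀.key]
16. n10.depth = false  [terminal]
17. n11.cnt = false  [terminal]
18. n9.fin = 20  [len(S.key) + 17]
19. n9.idx = "p"  [if d.cnt then S.key else "p"]
20. n9.wid = false  [a.depth == true]
21. n12.key = "yur"  ["y" ++ S₀.key]
22. n13.key = false  [terminal]
23. n14.key = "yurk"  [S₀.key ++ "k"]
24. n15.cnt = false  [terminal]
25. n14.fin = 15  [len(S.key) + 11]
26. n14.idx = "yurkz"  [S.key ++ "z"]
27. n14.wid = true  [d.cnt == false]
28. n16.acc = 24  [terminal]
29. n12.fin = -4  [g.acc - 28]
30. n12.idx = "myurkz"  ["m" ++ S₁.idx]
31. n12.wid = false  [g.acc == S₁.fin]
32. n0.fin = 27  [S₃.fin + 31]
33. n0.idx = "myurkzur"  [S₃.idx ++ S₀.key]
34. n0.wid = false  [S₁.wid == true]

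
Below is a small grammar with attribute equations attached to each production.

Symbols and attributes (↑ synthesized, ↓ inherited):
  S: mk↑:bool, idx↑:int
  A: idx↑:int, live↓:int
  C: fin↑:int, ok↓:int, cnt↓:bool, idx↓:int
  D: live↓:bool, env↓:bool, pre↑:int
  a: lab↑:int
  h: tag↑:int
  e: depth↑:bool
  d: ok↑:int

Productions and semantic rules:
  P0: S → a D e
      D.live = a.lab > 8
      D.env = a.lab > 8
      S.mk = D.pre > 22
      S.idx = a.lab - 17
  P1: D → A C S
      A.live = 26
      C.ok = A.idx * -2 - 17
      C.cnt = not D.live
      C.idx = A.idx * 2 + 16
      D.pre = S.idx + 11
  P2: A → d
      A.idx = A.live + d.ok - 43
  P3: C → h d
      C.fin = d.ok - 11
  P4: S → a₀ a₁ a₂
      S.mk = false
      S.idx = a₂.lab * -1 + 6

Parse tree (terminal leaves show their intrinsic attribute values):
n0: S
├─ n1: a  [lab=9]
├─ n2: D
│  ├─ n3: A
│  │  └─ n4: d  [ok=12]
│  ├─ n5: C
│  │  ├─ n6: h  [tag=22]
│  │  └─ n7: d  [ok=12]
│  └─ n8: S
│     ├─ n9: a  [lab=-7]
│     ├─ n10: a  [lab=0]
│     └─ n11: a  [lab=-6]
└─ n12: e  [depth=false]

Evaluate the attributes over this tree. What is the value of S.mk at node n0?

true

1. n1.lab = 9  [terminal]
2. n2.live = true  [a.lab > 8]
3. n2.env = true  [a.lab > 8]
4. n3.live = 26  [26]
5. n4.ok = 12  [terminal]
6. n3.idx = -5  [A.live + d.ok - 43]
7. n5.ok = -7  [A.idx * -2 - 17]
8. n5.cnt = false  [not D.live]
9. n5.idx = 6  [A.idx * 2 + 16]
10. n6.tag = 22  [terminal]
11. n7.ok = 12  [terminal]
12. n5.fin = 1  [d.ok - 11]
13. n9.lab = -7  [terminal]
14. n10.lab = 0  [terminal]
15. n11.lab = -6  [terminal]
16. n8.mk = false  [false]
17. n8.idx = 12  [a₂.lab * -1 + 6]
18. n2.pre = 23  [S.idx + 11]
19. n12.depth = false  [terminal]
20. n0.mk = true  [D.pre > 22]
21. n0.idx = -8  [a.lab - 17]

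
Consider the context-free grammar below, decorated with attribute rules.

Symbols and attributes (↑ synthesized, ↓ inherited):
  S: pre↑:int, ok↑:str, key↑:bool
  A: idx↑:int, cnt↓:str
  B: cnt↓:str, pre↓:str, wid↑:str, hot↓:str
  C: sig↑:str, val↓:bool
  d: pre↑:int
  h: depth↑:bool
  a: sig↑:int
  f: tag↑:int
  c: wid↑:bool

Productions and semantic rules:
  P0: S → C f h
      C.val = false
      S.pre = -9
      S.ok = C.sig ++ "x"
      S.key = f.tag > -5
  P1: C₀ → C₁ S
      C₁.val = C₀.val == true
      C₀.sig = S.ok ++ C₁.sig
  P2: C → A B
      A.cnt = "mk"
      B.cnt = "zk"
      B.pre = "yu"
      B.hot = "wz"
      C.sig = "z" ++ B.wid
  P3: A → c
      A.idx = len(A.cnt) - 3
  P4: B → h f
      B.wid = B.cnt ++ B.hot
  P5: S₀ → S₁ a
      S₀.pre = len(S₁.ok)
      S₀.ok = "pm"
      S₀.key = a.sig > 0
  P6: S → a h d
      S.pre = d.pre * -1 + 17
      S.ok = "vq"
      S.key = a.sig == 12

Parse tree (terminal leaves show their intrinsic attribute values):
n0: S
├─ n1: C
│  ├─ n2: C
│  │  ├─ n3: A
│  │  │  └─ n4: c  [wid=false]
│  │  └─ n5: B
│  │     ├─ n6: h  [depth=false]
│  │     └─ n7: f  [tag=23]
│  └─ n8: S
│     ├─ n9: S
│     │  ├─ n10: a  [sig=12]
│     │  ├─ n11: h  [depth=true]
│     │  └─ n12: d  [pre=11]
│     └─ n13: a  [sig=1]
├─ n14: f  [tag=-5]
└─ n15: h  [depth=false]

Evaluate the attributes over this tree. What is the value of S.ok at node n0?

"pmzzkwzx"

1. n1.val = false  [false]
2. n2.val = false  [C₀.val == true]
3. n3.cnt = "mk"  ["mk"]
4. n4.wid = false  [terminal]
5. n3.idx = -1  [len(A.cnt) - 3]
6. n5.cnt = "zk"  ["zk"]
7. n5.pre = "yu"  ["yu"]
8. n5.hot = "wz"  ["wz"]
9. n6.depth = false  [terminal]
10. n7.tag = 23  [terminal]
11. n5.wid = "zkwz"  [B.cnt ++ B.hot]
12. n2.sig = "zzkwz"  ["z" ++ B.wid]
13. n10.sig = 12  [terminal]
14. n11.depth = true  [terminal]
15. n12.pre = 11  [terminal]
16. n9.pre = 6  [d.pre * -1 + 17]
17. n9.ok = "vq"  ["vq"]
18. n9.key = true  [a.sig == 12]
19. n13.sig = 1  [terminal]
20. n8.pre = 2  [len(S₁.ok)]
21. n8.ok = "pm"  ["pm"]
22. n8.key = true  [a.sig > 0]
23. n1.sig = "pmzzkwz"  [S.ok ++ C₁.sig]
24. n14.tag = -5  [terminal]
25. n15.depth = false  [terminal]
26. n0.pre = -9  [-9]
27. n0.ok = "pmzzkwzx"  [C.sig ++ "x"]
28. n0.key = false  [f.tag > -5]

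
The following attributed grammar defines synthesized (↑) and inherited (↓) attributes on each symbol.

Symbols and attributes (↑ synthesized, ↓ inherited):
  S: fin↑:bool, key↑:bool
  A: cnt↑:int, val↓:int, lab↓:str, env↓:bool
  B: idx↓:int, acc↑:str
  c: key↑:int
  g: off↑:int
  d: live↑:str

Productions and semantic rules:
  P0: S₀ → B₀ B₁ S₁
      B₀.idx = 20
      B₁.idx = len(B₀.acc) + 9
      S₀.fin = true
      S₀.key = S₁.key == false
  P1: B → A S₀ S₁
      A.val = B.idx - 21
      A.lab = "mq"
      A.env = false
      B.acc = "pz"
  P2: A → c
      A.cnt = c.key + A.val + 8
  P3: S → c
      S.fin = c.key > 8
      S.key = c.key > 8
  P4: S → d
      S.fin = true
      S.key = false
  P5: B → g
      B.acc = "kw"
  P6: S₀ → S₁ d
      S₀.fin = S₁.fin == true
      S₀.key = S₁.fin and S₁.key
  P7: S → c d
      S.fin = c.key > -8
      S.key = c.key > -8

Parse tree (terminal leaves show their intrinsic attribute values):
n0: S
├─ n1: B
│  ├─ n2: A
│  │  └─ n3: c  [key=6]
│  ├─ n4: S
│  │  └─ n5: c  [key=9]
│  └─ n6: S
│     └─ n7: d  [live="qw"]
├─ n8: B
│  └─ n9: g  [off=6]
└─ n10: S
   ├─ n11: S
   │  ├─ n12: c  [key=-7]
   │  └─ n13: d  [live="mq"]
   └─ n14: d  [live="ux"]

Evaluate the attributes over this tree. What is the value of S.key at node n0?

1. n1.idx = 20  [20]
2. n2.val = -1  [B.idx - 21]
3. n2.lab = "mq"  ["mq"]
4. n2.env = false  [false]
5. n3.key = 6  [terminal]
6. n2.cnt = 13  [c.key + A.val + 8]
7. n5.key = 9  [terminal]
8. n4.fin = true  [c.key > 8]
9. n4.key = true  [c.key > 8]
10. n7.live = "qw"  [terminal]
11. n6.fin = true  [true]
12. n6.key = false  [false]
13. n1.acc = "pz"  ["pz"]
14. n8.idx = 11  [len(B₀.acc) + 9]
15. n9.off = 6  [terminal]
16. n8.acc = "kw"  ["kw"]
17. n12.key = -7  [terminal]
18. n13.live = "mq"  [terminal]
19. n11.fin = true  [c.key > -8]
20. n11.key = true  [c.key > -8]
21. n14.live = "ux"  [terminal]
22. n10.fin = true  [S₁.fin == true]
23. n10.key = true  [S₁.fin and S₁.key]
24. n0.fin = true  [true]
25. n0.key = false  [S₁.key == false]

false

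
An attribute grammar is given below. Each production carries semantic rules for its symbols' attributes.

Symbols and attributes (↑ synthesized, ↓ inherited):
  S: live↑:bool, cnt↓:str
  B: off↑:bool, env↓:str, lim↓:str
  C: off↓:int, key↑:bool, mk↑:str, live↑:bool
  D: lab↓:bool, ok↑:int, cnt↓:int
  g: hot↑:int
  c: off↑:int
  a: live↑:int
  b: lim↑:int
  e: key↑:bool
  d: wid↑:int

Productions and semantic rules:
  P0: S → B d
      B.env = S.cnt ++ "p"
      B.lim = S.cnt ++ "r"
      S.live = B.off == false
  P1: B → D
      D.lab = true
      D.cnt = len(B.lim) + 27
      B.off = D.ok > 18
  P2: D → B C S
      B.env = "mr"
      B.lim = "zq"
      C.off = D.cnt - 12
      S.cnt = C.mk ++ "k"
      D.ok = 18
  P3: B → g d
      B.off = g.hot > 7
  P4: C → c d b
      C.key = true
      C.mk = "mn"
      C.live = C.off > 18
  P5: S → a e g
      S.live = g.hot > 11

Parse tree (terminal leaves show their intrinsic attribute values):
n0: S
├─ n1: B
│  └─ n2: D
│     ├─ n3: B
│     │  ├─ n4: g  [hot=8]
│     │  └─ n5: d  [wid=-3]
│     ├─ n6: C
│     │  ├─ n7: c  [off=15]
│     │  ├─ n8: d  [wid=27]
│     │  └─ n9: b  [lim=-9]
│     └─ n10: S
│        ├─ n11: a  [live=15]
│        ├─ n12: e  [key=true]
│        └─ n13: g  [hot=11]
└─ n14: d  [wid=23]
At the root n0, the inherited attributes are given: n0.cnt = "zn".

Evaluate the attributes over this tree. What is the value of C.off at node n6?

1. n0.cnt = "zn"  [given at root]
2. n1.env = "znp"  [S.cnt ++ "p"]
3. n1.lim = "znr"  [S.cnt ++ "r"]
4. n2.lab = true  [true]
5. n2.cnt = 30  [len(B.lim) + 27]
6. n3.env = "mr"  ["mr"]
7. n3.lim = "zq"  ["zq"]
8. n4.hot = 8  [terminal]
9. n5.wid = -3  [terminal]
10. n3.off = true  [g.hot > 7]
11. n6.off = 18  [D.cnt - 12]
12. n7.off = 15  [terminal]
13. n8.wid = 27  [terminal]
14. n9.lim = -9  [terminal]
15. n6.key = true  [true]
16. n6.mk = "mn"  ["mn"]
17. n6.live = false  [C.off > 18]
18. n10.cnt = "mnk"  [C.mk ++ "k"]
19. n11.live = 15  [terminal]
20. n12.key = true  [terminal]
21. n13.hot = 11  [terminal]
22. n10.live = false  [g.hot > 11]
23. n2.ok = 18  [18]
24. n1.off = false  [D.ok > 18]
25. n14.wid = 23  [terminal]
26. n0.live = true  [B.off == false]

18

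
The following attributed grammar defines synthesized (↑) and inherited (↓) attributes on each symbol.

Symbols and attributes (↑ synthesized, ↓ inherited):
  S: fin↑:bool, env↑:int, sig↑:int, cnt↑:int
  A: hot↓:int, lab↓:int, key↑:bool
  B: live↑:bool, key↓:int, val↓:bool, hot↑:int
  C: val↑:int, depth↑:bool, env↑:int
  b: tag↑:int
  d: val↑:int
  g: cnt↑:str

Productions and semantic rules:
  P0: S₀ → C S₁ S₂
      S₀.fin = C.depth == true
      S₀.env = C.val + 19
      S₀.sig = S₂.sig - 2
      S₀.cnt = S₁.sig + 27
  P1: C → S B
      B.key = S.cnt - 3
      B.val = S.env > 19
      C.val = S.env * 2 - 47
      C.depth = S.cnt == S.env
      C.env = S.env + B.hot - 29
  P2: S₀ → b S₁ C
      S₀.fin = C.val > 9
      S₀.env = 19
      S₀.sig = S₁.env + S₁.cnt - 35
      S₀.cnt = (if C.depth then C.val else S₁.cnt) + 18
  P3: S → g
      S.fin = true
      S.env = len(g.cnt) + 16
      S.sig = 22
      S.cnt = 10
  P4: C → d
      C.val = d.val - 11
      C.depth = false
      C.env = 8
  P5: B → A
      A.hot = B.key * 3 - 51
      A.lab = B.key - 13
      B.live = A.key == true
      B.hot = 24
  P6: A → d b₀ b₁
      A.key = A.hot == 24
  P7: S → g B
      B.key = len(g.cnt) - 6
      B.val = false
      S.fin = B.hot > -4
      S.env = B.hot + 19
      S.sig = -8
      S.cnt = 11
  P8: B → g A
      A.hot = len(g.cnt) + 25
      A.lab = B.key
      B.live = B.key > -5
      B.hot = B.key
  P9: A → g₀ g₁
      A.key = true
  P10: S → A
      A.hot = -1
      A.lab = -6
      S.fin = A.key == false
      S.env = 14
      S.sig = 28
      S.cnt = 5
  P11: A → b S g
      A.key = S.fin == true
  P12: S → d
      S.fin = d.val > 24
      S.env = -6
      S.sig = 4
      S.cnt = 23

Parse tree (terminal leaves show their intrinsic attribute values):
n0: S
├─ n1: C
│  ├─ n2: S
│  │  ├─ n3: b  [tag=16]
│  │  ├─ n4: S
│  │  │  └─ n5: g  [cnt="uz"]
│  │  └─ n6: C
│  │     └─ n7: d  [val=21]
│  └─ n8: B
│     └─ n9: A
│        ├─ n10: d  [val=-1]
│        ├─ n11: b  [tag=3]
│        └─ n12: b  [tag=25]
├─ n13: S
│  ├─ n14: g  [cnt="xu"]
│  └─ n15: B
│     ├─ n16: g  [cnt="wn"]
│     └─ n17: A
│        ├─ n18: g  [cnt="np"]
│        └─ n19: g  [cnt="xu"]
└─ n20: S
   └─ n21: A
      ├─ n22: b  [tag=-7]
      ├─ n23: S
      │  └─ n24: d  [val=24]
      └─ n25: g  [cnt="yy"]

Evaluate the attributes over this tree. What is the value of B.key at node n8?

25

1. n3.tag = 16  [terminal]
2. n5.cnt = "uz"  [terminal]
3. n4.fin = true  [true]
4. n4.env = 18  [len(g.cnt) + 16]
5. n4.sig = 22  [22]
6. n4.cnt = 10  [10]
7. n7.val = 21  [terminal]
8. n6.val = 10  [d.val - 11]
9. n6.depth = false  [false]
10. n6.env = 8  [8]
11. n2.fin = true  [C.val > 9]
12. n2.env = 19  [19]
13. n2.sig = -7  [S₁.env + S₁.cnt - 35]
14. n2.cnt = 28  [(if C.depth then C.val else S₁.cnt) + 18]
15. n8.key = 25  [S.cnt - 3]
16. n8.val = false  [S.env > 19]
17. n9.hot = 24  [B.key * 3 - 51]
18. n9.lab = 12  [B.key - 13]
19. n10.val = -1  [terminal]
20. n11.tag = 3  [terminal]
21. n12.tag = 25  [terminal]
22. n9.key = true  [A.hot == 24]
23. n8.live = true  [A.key == true]
24. n8.hot = 24  [24]
25. n1.val = -9  [S.env * 2 - 47]
26. n1.depth = false  [S.cnt == S.env]
27. n1.env = 14  [S.env + B.hot - 29]
28. n14.cnt = "xu"  [terminal]
29. n15.key = -4  [len(g.cnt) - 6]
30. n15.val = false  [false]
31. n16.cnt = "wn"  [terminal]
32. n17.hot = 27  [len(g.cnt) + 25]
33. n17.lab = -4  [B.key]
34. n18.cnt = "np"  [terminal]
35. n19.cnt = "xu"  [terminal]
36. n17.key = true  [true]
37. n15.live = true  [B.key > -5]
38. n15.hot = -4  [B.key]
39. n13.fin = false  [B.hot > -4]
40. n13.env = 15  [B.hot + 19]
41. n13.sig = -8  [-8]
42. n13.cnt = 11  [11]
43. n21.hot = -1  [-1]
44. n21.lab = -6  [-6]
45. n22.tag = -7  [terminal]
46. n24.val = 24  [terminal]
47. n23.fin = false  [d.val > 24]
48. n23.env = -6  [-6]
49. n23.sig = 4  [4]
50. n23.cnt = 23  [23]
51. n25.cnt = "yy"  [terminal]
52. n21.key = false  [S.fin == true]
53. n20.fin = true  [A.key == false]
54. n20.env = 14  [14]
55. n20.sig = 28  [28]
56. n20.cnt = 5  [5]
57. n0.fin = false  [C.depth == true]
58. n0.env = 10  [C.val + 19]
59. n0.sig = 26  [S₂.sig - 2]
60. n0.cnt = 19  [S₁.sig + 27]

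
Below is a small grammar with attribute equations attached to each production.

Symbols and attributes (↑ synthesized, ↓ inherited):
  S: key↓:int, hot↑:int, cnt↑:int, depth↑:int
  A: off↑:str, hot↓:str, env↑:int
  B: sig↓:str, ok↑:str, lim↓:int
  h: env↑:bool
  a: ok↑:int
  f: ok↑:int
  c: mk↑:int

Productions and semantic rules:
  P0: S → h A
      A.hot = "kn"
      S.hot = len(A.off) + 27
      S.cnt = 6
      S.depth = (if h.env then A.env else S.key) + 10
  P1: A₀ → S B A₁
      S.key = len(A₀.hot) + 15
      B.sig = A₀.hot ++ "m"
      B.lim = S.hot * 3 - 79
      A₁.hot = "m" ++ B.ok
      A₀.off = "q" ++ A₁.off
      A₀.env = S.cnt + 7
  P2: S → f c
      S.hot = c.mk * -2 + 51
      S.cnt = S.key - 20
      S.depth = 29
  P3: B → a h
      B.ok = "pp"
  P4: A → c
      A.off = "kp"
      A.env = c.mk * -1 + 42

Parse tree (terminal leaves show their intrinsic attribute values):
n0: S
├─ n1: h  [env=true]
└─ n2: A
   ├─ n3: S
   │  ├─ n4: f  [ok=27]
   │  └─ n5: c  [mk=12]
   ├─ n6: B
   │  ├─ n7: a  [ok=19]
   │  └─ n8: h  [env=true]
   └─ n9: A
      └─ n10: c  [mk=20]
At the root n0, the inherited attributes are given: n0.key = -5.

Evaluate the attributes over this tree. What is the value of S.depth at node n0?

1. n0.key = -5  [given at root]
2. n1.env = true  [terminal]
3. n2.hot = "kn"  ["kn"]
4. n3.key = 17  [len(A₀.hot) + 15]
5. n4.ok = 27  [terminal]
6. n5.mk = 12  [terminal]
7. n3.hot = 27  [c.mk * -2 + 51]
8. n3.cnt = -3  [S.key - 20]
9. n3.depth = 29  [29]
10. n6.sig = "knm"  [A₀.hot ++ "m"]
11. n6.lim = 2  [S.hot * 3 - 79]
12. n7.ok = 19  [terminal]
13. n8.env = true  [terminal]
14. n6.ok = "pp"  ["pp"]
15. n9.hot = "mpp"  ["m" ++ B.ok]
16. n10.mk = 20  [terminal]
17. n9.off = "kp"  ["kp"]
18. n9.env = 22  [c.mk * -1 + 42]
19. n2.off = "qkp"  ["q" ++ A₁.off]
20. n2.env = 4  [S.cnt + 7]
21. n0.hot = 30  [len(A.off) + 27]
22. n0.cnt = 6  [6]
23. n0.depth = 14  [(if h.env then A.env else S.key) + 10]

14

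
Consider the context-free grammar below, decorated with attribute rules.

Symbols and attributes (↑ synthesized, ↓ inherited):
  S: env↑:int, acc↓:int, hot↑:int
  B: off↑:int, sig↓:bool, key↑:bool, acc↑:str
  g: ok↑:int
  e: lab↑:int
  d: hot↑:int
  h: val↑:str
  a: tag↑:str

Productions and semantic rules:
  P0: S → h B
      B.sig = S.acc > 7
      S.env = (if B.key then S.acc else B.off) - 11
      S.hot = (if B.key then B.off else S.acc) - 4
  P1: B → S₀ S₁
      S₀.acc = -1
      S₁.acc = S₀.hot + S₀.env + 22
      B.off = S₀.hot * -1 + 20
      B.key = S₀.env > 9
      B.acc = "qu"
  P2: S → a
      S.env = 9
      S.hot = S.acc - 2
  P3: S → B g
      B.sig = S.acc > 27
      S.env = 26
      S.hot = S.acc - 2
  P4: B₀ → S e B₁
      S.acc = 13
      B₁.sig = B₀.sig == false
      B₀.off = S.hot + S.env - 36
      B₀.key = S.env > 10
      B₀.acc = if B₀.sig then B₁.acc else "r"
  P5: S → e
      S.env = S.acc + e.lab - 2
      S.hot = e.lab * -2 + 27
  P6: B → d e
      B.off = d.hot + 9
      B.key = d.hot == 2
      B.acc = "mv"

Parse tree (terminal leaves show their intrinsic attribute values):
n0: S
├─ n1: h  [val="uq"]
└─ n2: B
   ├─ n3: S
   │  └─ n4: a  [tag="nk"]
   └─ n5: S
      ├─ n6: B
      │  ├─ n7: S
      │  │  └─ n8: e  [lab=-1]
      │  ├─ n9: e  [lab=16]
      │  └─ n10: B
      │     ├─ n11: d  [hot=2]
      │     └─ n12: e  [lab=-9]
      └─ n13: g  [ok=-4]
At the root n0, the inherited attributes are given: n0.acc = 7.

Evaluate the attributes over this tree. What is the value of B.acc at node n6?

1. n0.acc = 7  [given at root]
2. n1.val = "uq"  [terminal]
3. n2.sig = false  [S.acc > 7]
4. n3.acc = -1  [-1]
5. n4.tag = "nk"  [terminal]
6. n3.env = 9  [9]
7. n3.hot = -3  [S.acc - 2]
8. n5.acc = 28  [S₀.hot + S₀.env + 22]
9. n6.sig = true  [S.acc > 27]
10. n7.acc = 13  [13]
11. n8.lab = -1  [terminal]
12. n7.env = 10  [S.acc + e.lab - 2]
13. n7.hot = 29  [e.lab * -2 + 27]
14. n9.lab = 16  [terminal]
15. n10.sig = false  [B₀.sig == false]
16. n11.hot = 2  [terminal]
17. n12.lab = -9  [terminal]
18. n10.off = 11  [d.hot + 9]
19. n10.key = true  [d.hot == 2]
20. n10.acc = "mv"  ["mv"]
21. n6.off = 3  [S.hot + S.env - 36]
22. n6.key = false  [S.env > 10]
23. n6.acc = "mv"  [if B₀.sig then B₁.acc else "r"]
24. n13.ok = -4  [terminal]
25. n5.env = 26  [26]
26. n5.hot = 26  [S.acc - 2]
27. n2.off = 23  [S₀.hot * -1 + 20]
28. n2.key = false  [S₀.env > 9]
29. n2.acc = "qu"  ["qu"]
30. n0.env = 12  [(if B.key then S.acc else B.off) - 11]
31. n0.hot = 3  [(if B.key then B.off else S.acc) - 4]

"mv"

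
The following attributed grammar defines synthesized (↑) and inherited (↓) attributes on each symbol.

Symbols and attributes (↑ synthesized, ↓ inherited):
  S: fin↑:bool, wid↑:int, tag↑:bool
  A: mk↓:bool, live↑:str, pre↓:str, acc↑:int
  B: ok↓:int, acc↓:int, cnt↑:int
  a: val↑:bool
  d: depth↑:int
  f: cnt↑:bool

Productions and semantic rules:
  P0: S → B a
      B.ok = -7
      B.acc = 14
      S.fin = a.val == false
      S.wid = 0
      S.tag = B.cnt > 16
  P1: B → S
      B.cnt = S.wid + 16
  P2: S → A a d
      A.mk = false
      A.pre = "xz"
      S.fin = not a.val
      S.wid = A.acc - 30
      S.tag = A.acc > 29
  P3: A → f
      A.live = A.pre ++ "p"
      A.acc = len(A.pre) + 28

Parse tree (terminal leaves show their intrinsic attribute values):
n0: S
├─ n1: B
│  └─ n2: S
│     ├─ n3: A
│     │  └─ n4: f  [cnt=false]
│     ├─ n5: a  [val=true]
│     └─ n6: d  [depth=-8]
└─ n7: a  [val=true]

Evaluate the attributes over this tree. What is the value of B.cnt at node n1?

16

1. n1.ok = -7  [-7]
2. n1.acc = 14  [14]
3. n3.mk = false  [false]
4. n3.pre = "xz"  ["xz"]
5. n4.cnt = false  [terminal]
6. n3.live = "xzp"  [A.pre ++ "p"]
7. n3.acc = 30  [len(A.pre) + 28]
8. n5.val = true  [terminal]
9. n6.depth = -8  [terminal]
10. n2.fin = false  [not a.val]
11. n2.wid = 0  [A.acc - 30]
12. n2.tag = true  [A.acc > 29]
13. n1.cnt = 16  [S.wid + 16]
14. n7.val = true  [terminal]
15. n0.fin = false  [a.val == false]
16. n0.wid = 0  [0]
17. n0.tag = false  [B.cnt > 16]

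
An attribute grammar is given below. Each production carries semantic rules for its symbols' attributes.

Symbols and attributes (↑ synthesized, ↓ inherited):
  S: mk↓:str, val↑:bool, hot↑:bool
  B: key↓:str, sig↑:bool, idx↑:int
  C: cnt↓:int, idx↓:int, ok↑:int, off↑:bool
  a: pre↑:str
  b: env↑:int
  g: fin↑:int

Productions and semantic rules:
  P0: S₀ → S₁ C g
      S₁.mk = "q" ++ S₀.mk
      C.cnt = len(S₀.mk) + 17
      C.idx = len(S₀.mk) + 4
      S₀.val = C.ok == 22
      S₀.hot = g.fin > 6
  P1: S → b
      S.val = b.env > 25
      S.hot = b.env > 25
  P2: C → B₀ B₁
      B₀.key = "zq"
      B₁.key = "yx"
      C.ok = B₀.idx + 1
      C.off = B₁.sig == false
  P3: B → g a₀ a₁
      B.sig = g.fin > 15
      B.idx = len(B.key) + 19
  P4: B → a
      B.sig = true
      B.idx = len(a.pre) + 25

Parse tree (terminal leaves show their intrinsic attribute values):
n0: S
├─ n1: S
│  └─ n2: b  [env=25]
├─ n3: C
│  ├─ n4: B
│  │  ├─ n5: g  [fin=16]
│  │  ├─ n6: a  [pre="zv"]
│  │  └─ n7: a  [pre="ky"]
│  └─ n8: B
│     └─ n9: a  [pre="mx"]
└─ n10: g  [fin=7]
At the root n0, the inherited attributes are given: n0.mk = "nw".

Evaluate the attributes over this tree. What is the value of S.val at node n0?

1. n0.mk = "nw"  [given at root]
2. n1.mk = "qnw"  ["q" ++ S₀.mk]
3. n2.env = 25  [terminal]
4. n1.val = false  [b.env > 25]
5. n1.hot = false  [b.env > 25]
6. n3.cnt = 19  [len(S₀.mk) + 17]
7. n3.idx = 6  [len(S₀.mk) + 4]
8. n4.key = "zq"  ["zq"]
9. n5.fin = 16  [terminal]
10. n6.pre = "zv"  [terminal]
11. n7.pre = "ky"  [terminal]
12. n4.sig = true  [g.fin > 15]
13. n4.idx = 21  [len(B.key) + 19]
14. n8.key = "yx"  ["yx"]
15. n9.pre = "mx"  [terminal]
16. n8.sig = true  [true]
17. n8.idx = 27  [len(a.pre) + 25]
18. n3.ok = 22  [B₀.idx + 1]
19. n3.off = false  [B₁.sig == false]
20. n10.fin = 7  [terminal]
21. n0.val = true  [C.ok == 22]
22. n0.hot = true  [g.fin > 6]

true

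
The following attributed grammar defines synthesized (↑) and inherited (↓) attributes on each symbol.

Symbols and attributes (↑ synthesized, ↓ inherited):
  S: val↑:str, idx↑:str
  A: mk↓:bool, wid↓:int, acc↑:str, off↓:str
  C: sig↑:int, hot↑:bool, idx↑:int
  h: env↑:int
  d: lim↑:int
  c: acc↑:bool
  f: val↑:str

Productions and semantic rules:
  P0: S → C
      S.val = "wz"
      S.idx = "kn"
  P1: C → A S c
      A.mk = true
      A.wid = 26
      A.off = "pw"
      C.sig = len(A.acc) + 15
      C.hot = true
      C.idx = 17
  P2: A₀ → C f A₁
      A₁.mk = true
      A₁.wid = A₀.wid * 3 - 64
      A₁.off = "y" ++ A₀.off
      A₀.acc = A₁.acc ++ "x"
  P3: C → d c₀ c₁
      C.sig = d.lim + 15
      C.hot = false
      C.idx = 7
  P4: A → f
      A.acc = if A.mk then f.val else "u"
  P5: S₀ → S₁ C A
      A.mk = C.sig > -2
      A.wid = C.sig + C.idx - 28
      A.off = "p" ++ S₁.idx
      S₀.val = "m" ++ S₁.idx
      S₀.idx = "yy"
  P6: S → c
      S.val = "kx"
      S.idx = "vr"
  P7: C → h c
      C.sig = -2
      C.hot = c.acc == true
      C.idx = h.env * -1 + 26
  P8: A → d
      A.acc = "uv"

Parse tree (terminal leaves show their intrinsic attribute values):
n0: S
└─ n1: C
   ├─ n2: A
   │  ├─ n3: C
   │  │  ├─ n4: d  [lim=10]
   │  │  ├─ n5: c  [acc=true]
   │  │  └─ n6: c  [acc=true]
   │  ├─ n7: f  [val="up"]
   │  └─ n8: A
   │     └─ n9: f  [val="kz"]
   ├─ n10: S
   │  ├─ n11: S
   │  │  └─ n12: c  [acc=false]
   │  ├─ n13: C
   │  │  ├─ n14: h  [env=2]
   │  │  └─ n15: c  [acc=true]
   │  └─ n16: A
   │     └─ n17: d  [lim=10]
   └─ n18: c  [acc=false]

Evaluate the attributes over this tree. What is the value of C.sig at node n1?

18

1. n2.mk = true  [true]
2. n2.wid = 26  [26]
3. n2.off = "pw"  ["pw"]
4. n4.lim = 10  [terminal]
5. n5.acc = true  [terminal]
6. n6.acc = true  [terminal]
7. n3.sig = 25  [d.lim + 15]
8. n3.hot = false  [false]
9. n3.idx = 7  [7]
10. n7.val = "up"  [terminal]
11. n8.mk = true  [true]
12. n8.wid = 14  [A₀.wid * 3 - 64]
13. n8.off = "ypw"  ["y" ++ A₀.off]
14. n9.val = "kz"  [terminal]
15. n8.acc = "kz"  [if A.mk then f.val else "u"]
16. n2.acc = "kzx"  [A₁.acc ++ "x"]
17. n12.acc = false  [terminal]
18. n11.val = "kx"  ["kx"]
19. n11.idx = "vr"  ["vr"]
20. n14.env = 2  [terminal]
21. n15.acc = true  [terminal]
22. n13.sig = -2  [-2]
23. n13.hot = true  [c.acc == true]
24. n13.idx = 24  [h.env * -1 + 26]
25. n16.mk = false  [C.sig > -2]
26. n16.wid = -6  [C.sig + C.idx - 28]
27. n16.off = "pvr"  ["p" ++ S₁.idx]
28. n17.lim = 10  [terminal]
29. n16.acc = "uv"  ["uv"]
30. n10.val = "mvr"  ["m" ++ S₁.idx]
31. n10.idx = "yy"  ["yy"]
32. n18.acc = false  [terminal]
33. n1.sig = 18  [len(A.acc) + 15]
34. n1.hot = true  [true]
35. n1.idx = 17  [17]
36. n0.val = "wz"  ["wz"]
37. n0.idx = "kn"  ["kn"]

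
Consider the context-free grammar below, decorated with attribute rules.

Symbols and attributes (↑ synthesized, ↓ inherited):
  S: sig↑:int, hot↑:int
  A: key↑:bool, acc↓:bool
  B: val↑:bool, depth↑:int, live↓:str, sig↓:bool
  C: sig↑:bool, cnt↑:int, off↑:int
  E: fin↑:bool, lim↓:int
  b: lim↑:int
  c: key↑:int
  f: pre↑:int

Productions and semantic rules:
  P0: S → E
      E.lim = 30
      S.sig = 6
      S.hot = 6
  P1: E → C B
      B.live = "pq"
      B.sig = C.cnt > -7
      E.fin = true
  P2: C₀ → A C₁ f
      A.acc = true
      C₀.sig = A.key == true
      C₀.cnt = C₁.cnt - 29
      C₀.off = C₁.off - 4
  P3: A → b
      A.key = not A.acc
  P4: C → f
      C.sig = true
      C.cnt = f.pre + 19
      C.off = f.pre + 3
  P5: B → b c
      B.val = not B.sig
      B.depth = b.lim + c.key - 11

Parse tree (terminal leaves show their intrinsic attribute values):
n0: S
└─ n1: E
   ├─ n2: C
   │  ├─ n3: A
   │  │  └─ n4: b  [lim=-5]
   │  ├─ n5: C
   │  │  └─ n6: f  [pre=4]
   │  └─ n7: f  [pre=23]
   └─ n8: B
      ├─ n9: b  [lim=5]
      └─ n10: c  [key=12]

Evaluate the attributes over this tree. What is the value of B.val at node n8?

1. n1.lim = 30  [30]
2. n3.acc = true  [true]
3. n4.lim = -5  [terminal]
4. n3.key = false  [not A.acc]
5. n6.pre = 4  [terminal]
6. n5.sig = true  [true]
7. n5.cnt = 23  [f.pre + 19]
8. n5.off = 7  [f.pre + 3]
9. n7.pre = 23  [terminal]
10. n2.sig = false  [A.key == true]
11. n2.cnt = -6  [C₁.cnt - 29]
12. n2.off = 3  [C₁.off - 4]
13. n8.live = "pq"  ["pq"]
14. n8.sig = true  [C.cnt > -7]
15. n9.lim = 5  [terminal]
16. n10.key = 12  [terminal]
17. n8.val = false  [not B.sig]
18. n8.depth = 6  [b.lim + c.key - 11]
19. n1.fin = true  [true]
20. n0.sig = 6  [6]
21. n0.hot = 6  [6]

false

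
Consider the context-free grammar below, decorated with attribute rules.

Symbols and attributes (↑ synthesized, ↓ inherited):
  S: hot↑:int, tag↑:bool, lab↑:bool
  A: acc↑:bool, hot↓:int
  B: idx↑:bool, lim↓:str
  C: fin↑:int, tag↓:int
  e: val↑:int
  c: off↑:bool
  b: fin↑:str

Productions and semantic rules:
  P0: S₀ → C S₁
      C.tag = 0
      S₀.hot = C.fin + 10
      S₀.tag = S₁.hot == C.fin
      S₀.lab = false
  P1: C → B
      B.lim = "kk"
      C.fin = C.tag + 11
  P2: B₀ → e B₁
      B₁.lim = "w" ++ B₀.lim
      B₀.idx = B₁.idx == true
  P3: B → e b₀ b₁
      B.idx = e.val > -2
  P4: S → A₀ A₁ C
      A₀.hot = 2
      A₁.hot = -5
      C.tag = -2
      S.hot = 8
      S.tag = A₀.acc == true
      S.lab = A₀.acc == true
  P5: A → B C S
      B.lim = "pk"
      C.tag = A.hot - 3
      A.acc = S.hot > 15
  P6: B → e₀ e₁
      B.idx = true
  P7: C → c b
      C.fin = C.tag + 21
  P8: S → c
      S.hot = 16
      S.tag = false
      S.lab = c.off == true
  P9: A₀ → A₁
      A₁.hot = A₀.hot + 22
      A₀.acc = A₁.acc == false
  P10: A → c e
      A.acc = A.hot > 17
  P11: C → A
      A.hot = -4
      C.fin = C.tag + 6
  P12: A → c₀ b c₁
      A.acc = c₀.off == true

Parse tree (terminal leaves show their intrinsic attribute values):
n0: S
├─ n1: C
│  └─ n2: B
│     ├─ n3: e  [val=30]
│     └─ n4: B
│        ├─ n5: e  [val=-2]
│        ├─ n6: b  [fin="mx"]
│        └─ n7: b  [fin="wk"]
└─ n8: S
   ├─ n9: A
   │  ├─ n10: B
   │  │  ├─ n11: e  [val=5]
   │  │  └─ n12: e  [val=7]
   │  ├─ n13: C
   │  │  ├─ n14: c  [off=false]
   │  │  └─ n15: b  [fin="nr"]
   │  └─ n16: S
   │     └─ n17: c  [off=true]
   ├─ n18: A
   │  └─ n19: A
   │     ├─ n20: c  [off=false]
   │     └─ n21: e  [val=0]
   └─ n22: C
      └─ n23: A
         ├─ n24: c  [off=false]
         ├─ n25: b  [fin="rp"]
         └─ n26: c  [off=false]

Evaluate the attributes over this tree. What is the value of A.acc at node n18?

1. n1.tag = 0  [0]
2. n2.lim = "kk"  ["kk"]
3. n3.val = 30  [terminal]
4. n4.lim = "wkk"  ["w" ++ B₀.lim]
5. n5.val = -2  [terminal]
6. n6.fin = "mx"  [terminal]
7. n7.fin = "wk"  [terminal]
8. n4.idx = false  [e.val > -2]
9. n2.idx = false  [B₁.idx == true]
10. n1.fin = 11  [C.tag + 11]
11. n9.hot = 2  [2]
12. n10.lim = "pk"  ["pk"]
13. n11.val = 5  [terminal]
14. n12.val = 7  [terminal]
15. n10.idx = true  [true]
16. n13.tag = -1  [A.hot - 3]
17. n14.off = false  [terminal]
18. n15.fin = "nr"  [terminal]
19. n13.fin = 20  [C.tag + 21]
20. n17.off = true  [terminal]
21. n16.hot = 16  [16]
22. n16.tag = false  [false]
23. n16.lab = true  [c.off == true]
24. n9.acc = true  [S.hot > 15]
25. n18.hot = -5  [-5]
26. n19.hot = 17  [A₀.hot + 22]
27. n20.off = false  [terminal]
28. n21.val = 0  [terminal]
29. n19.acc = false  [A.hot > 17]
30. n18.acc = true  [A₁.acc == false]
31. n22.tag = -2  [-2]
32. n23.hot = -4  [-4]
33. n24.off = false  [terminal]
34. n25.fin = "rp"  [terminal]
35. n26.off = false  [terminal]
36. n23.acc = false  [c₀.off == true]
37. n22.fin = 4  [C.tag + 6]
38. n8.hot = 8  [8]
39. n8.tag = true  [A₀.acc == true]
40. n8.lab = true  [A₀.acc == true]
41. n0.hot = 21  [C.fin + 10]
42. n0.tag = false  [S₁.hot == C.fin]
43. n0.lab = false  [false]

true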